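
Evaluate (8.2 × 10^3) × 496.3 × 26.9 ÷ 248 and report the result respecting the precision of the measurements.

4.4 × 10^5

(8.2 × 10^3) × 496.3 × 26.9 ÷ 248 = 441426.830645…
Multiplication/division keeps the fewest significant figures: 8.2 × 10^3 → 2 s.f., 496.3 → 4 s.f., 26.9 → 3 s.f., 248 → 3 s.f.; limit is 2.
Rounded to 2 significant figures: 4.4 × 10^5.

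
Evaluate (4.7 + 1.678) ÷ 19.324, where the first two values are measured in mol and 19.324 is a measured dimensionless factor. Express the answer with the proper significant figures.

0.33 mol

4.7 mol + 1.678 mol = 6.378 mol; the sum is limited to 1 decimal place (2 s.f.).
Carrying full precision, 6.378 ÷ 19.324 = 0.33005588905… mol; 19.324 has 5 s.f., so the result keeps min(2, 5) = 2 s.f.
Rounded to 2 significant figures: 0.33 mol.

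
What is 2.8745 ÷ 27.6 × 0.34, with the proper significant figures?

3.5 × 10⁻²

2.8745 ÷ 27.6 × 0.34 = 0.0354105072464…
Multiplication/division keeps the fewest significant figures: 2.8745 → 5 s.f., 27.6 → 3 s.f., 0.34 → 2 s.f.; limit is 2.
Rounded to 2 significant figures: 3.5 × 10⁻².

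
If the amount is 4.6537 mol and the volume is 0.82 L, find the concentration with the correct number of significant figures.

concentration = 4.6537 mol ÷ 0.82 L = 5.67524390244… mol/L.
4.6537 has 5 significant figures; 0.82 has 2.
Division/multiplication keeps the fewest: 2 significant figures.
Rounded: 5.7 mol/L.

5.7 mol/L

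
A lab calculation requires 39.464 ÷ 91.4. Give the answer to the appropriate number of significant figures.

0.432

39.464 ÷ 91.4 = 0.431772428884…
Multiplication/division keeps the fewest significant figures: 39.464 → 5 s.f., 91.4 → 3 s.f.; limit is 3.
Rounded to 3 significant figures: 0.432.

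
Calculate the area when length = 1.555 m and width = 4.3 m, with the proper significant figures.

area = 1.555 m × 4.3 m = 6.6865 m².
1.555 has 4 significant figures; 4.3 has 2.
Division/multiplication keeps the fewest: 2 significant figures.
Rounded: 6.7 m².

6.7 m²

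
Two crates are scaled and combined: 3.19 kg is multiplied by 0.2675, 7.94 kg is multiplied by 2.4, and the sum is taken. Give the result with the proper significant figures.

3.19 × 0.2675 = 0.853325 → 0.853 kg (3 s.f., last digit at the 10^-3 place).
7.94 × 2.4 = 19.056 → 19 kg (2 s.f., last digit at the 10^0 place).
Sum: 19.909325 kg; keep the coarser place, 10^0.
Result: 2.0 × 10¹ kg.

2.0 × 10¹ kg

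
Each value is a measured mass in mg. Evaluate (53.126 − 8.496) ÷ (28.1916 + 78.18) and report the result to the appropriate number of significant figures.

0.41957

53.126 − 8.496 = 44.630, limited to 3 d.p. → 5 s.f.; 28.1916 + 78.18 = 106.3716, limited to 2 d.p. → 5 s.f.
Carrying full precision, 44.630 ÷ 106.3716 = 0.419566876873…; keep min(5, 5) = 5 s.f.
Rounded to 5 significant figures: 0.41957.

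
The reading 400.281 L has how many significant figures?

6

400.281: zeros between nonzero digits are significant.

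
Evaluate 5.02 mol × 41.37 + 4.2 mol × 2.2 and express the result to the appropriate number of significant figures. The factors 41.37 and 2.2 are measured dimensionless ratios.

5.02 × 41.37 = 207.6774 → 208 mol (3 s.f., last digit at the 10^0 place).
4.2 × 2.2 = 9.24 → 9.2 mol (2 s.f., last digit at the 10^-1 place).
Sum: 216.9174 mol; keep the coarser place, 10^0.
Result: 217 mol.

217 mol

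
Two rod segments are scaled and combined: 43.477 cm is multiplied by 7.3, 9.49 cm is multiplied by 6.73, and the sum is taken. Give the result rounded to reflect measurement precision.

3.8 × 10² cm

43.477 × 7.3 = 317.3821 → 3.2 × 10² cm (2 s.f., last digit at the 10^1 place).
9.49 × 6.73 = 63.8677 → 63.9 cm (3 s.f., last digit at the 10^-1 place).
Sum: 381.2498 cm; keep the coarser place, 10^1.
Result: 3.8 × 10² cm.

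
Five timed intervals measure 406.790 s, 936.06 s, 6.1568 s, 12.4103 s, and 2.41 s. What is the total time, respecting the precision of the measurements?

406.790 s + 936.06 s + 6.1568 s + 12.4103 s + 2.41 s = 1363.8271 s.
Addition/subtraction keeps the fewest decimal places: 406.790 → 3 decimal places, 936.06 → 2 decimal places, 6.1568 → 4 decimal places, 12.4103 → 4 decimal places, 2.41 → 2 decimal places; limit is 2.
Rounded to 2 decimal places: 1363.83 s.

1363.83 s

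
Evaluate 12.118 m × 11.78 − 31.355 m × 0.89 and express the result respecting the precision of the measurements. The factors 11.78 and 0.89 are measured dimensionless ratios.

115 m

12.118 × 11.78 = 142.75004 → 142.8 m (4 s.f., last digit at the 10^-1 place).
31.355 × 0.89 = 27.90595 → 28 m (2 s.f., last digit at the 10^0 place).
Difference: 114.84409 m; keep the coarser place, 10^0.
Result: 115 m.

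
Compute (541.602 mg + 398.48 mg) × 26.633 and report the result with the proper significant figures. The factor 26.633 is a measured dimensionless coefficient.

541.602 mg + 398.48 mg = 940.082 mg; the sum is limited to 2 decimal places (5 s.f.).
Carrying full precision, 940.082 × 26.633 = 25037.203906 mg; 26.633 has 5 s.f., so the result keeps min(5, 5) = 5 s.f.
Rounded to 5 significant figures: 25037 mg.

25037 mg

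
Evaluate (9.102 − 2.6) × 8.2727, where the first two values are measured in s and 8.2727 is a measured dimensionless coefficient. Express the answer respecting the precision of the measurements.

54 s

9.102 s − 2.6 s = 6.502 s; the difference is limited to 1 decimal place (2 s.f.).
Carrying full precision, 6.502 × 8.2727 = 53.7890954 s; 8.2727 has 5 s.f., so the result keeps min(2, 5) = 2 s.f.
Rounded to 2 significant figures: 54 s.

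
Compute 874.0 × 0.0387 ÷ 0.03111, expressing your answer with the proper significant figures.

1.09 × 10³

874.0 × 0.0387 ÷ 0.03111 = 1087.23240116…
Multiplication/division keeps the fewest significant figures: 874.0 → 4 s.f., 0.0387 → 3 s.f., 0.03111 → 4 s.f.; limit is 3.
Rounded to 3 significant figures: 1.09 × 10³.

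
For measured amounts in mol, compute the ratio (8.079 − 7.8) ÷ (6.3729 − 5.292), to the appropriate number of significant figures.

8.079 − 7.8 = 0.279, limited to 1 d.p. → 1 s.f.; 6.3729 − 5.292 = 1.0809, limited to 3 d.p. → 4 s.f.
Carrying full precision, 0.279 ÷ 1.0809 = 0.258118234804…; keep min(1, 4) = 1 s.f.
Rounded to 1 significant figure: 0.3.

0.3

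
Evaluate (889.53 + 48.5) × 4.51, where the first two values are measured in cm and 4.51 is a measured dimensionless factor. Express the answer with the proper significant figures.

889.53 cm + 48.5 cm = 938.03 cm; the sum is limited to 1 decimal place (4 s.f.).
Carrying full precision, 938.03 × 4.51 = 4230.5153 cm; 4.51 has 3 s.f., so the result keeps min(4, 3) = 3 s.f.
Rounded to 3 significant figures: 4.23 × 10³ cm.

4.23 × 10³ cm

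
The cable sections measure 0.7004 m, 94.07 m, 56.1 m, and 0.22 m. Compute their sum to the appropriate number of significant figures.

0.7004 m + 94.07 m + 56.1 m + 0.22 m = 151.0904 m.
Addition/subtraction keeps the fewest decimal places: 0.7004 → 4 decimal places, 94.07 → 2 decimal places, 56.1 → 1 decimal place, 0.22 → 2 decimal places; limit is 1.
Rounded to 1 decimal place: 151.1 m.

151.1 m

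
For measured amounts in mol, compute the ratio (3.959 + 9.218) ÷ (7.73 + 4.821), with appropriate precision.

3.959 + 9.218 = 13.177, limited to 3 d.p. → 5 s.f.; 7.73 + 4.821 = 12.551, limited to 2 d.p. → 4 s.f.
Carrying full precision, 13.177 ÷ 12.551 = 1.04987650386…; keep min(5, 4) = 4 s.f.
Rounded to 4 significant figures: 1.050.

1.050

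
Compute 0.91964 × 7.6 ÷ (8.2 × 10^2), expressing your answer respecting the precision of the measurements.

0.0085

0.91964 × 7.6 ÷ (8.2 × 10^2) = 0.00852349268293…
Multiplication/division keeps the fewest significant figures: 0.91964 → 5 s.f., 7.6 → 2 s.f., 8.2 × 10^2 → 2 s.f.; limit is 2.
Rounded to 2 significant figures: 0.0085.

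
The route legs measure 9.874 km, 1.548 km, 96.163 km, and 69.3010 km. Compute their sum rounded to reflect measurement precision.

176.886 km

9.874 km + 1.548 km + 96.163 km + 69.3010 km = 176.8860 km.
Addition/subtraction keeps the fewest decimal places: 9.874 → 3 decimal places, 1.548 → 3 decimal places, 96.163 → 3 decimal places, 69.3010 → 4 decimal places; limit is 3.
Rounded to 3 decimal places: 176.886 km.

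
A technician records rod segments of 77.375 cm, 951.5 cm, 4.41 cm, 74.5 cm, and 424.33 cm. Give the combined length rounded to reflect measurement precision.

77.375 cm + 951.5 cm + 4.41 cm + 74.5 cm + 424.33 cm = 1532.115 cm.
Addition/subtraction keeps the fewest decimal places: 77.375 → 3 decimal places, 951.5 → 1 decimal place, 4.41 → 2 decimal places, 74.5 → 1 decimal place, 424.33 → 2 decimal places; limit is 1.
Rounded to 1 decimal place: 1532.1 cm.

1532.1 cm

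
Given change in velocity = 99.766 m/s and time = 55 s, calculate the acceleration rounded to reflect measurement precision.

1.8 m/s²

acceleration = 99.766 m/s ÷ 55 s = 1.81392727273… m/s².
99.766 has 5 significant figures; 55 has 2.
Division/multiplication keeps the fewest: 2 significant figures.
Rounded: 1.8 m/s².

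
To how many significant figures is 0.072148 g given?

5

0.072148: leading zeros are not significant.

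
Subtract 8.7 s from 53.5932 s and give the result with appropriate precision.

53.5932 s − 8.7 s = 44.8932 s.
Addition/subtraction keeps the fewest decimal places: 53.5932 → 4 decimal places, 8.7 → 1 decimal place; limit is 1.
Rounded to 1 decimal place: 44.9 s.

44.9 s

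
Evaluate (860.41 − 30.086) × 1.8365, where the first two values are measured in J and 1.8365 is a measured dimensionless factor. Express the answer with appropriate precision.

1524.9 J

860.41 J − 30.086 J = 830.324 J; the difference is limited to 2 decimal places (5 s.f.).
Carrying full precision, 830.324 × 1.8365 = 1524.890026 J; 1.8365 has 5 s.f., so the result keeps min(5, 5) = 5 s.f.
Rounded to 5 significant figures: 1524.9 J.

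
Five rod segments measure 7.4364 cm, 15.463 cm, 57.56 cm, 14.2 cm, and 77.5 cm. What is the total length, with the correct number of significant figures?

7.4364 cm + 15.463 cm + 57.56 cm + 14.2 cm + 77.5 cm = 172.1594 cm.
Addition/subtraction keeps the fewest decimal places: 7.4364 → 4 decimal places, 15.463 → 3 decimal places, 57.56 → 2 decimal places, 14.2 → 1 decimal place, 77.5 → 1 decimal place; limit is 1.
Rounded to 1 decimal place: 172.2 cm.

172.2 cm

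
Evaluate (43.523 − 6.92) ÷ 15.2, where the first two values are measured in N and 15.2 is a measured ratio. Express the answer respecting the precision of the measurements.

43.523 N − 6.92 N = 36.603 N; the difference is limited to 2 decimal places (4 s.f.).
Carrying full precision, 36.603 ÷ 15.2 = 2.40809210526… N; 15.2 has 3 s.f., so the result keeps min(4, 3) = 3 s.f.
Rounded to 3 significant figures: 2.41 N.

2.41 N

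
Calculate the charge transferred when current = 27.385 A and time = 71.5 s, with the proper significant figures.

charge transferred = 27.385 A × 71.5 s = 1958.0275 C.
27.385 has 5 significant figures; 71.5 has 3.
Division/multiplication keeps the fewest: 3 significant figures.
Rounded: 1.96 × 10^3 C.

1.96 × 10^3 C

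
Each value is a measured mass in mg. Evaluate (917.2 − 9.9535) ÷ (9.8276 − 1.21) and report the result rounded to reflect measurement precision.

105

917.2 − 9.9535 = 907.2465, limited to 1 d.p. → 4 s.f.; 9.8276 − 1.21 = 8.6176, limited to 2 d.p. → 3 s.f.
Carrying full precision, 907.2465 ÷ 8.6176 = 105.278325752…; keep min(4, 3) = 3 s.f.
Rounded to 3 significant figures: 105.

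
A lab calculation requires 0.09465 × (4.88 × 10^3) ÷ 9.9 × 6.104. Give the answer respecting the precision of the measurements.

2.8 × 10^2

0.09465 × (4.88 × 10^3) ÷ 9.9 × 6.104 = 284.786744242…
Multiplication/division keeps the fewest significant figures: 0.09465 → 4 s.f., 4.88 × 10^3 → 3 s.f., 9.9 → 2 s.f., 6.104 → 4 s.f.; limit is 2.
Rounded to 2 significant figures: 2.8 × 10^2.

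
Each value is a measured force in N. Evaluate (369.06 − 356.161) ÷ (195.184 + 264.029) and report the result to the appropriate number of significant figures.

369.06 − 356.161 = 12.899, limited to 2 d.p. → 4 s.f.; 195.184 + 264.029 = 459.213, limited to 3 d.p. → 6 s.f.
Carrying full precision, 12.899 ÷ 459.213 = 0.0280893615817…; keep min(4, 6) = 4 s.f.
Rounded to 4 significant figures: 0.02809.

0.02809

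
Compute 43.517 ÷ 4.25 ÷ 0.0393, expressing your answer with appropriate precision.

261

43.517 ÷ 4.25 ÷ 0.0393 = 260.541835055…
Multiplication/division keeps the fewest significant figures: 43.517 → 5 s.f., 4.25 → 3 s.f., 0.0393 → 3 s.f.; limit is 3.
Rounded to 3 significant figures: 261.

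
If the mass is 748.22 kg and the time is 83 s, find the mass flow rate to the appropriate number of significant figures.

mass flow rate = 748.22 kg ÷ 83 s = 9.01469879518… kg/s.
748.22 has 5 significant figures; 83 has 2.
Division/multiplication keeps the fewest: 2 significant figures.
Rounded: 9.0 kg/s.

9.0 kg/s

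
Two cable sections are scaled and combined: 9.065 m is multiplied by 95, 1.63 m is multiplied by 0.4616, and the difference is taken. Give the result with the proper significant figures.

9.065 × 95 = 861.175 → 8.6 × 10^2 m (2 s.f., last digit at the 10^1 place).
1.63 × 0.4616 = 0.752408 → 0.752 m (3 s.f., last digit at the 10^-3 place).
Difference: 860.422592 m; keep the coarser place, 10^1.
Result: 8.6 × 10^2 m.

8.6 × 10^2 m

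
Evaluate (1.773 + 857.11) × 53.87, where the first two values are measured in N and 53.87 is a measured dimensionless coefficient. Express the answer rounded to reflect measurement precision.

4.627 × 10^4 N

1.773 N + 857.11 N = 858.883 N; the sum is limited to 2 decimal places (5 s.f.).
Carrying full precision, 858.883 × 53.87 = 46268.02721 N; 53.87 has 4 s.f., so the result keeps min(5, 4) = 4 s.f.
Rounded to 4 significant figures: 4.627 × 10^4 N.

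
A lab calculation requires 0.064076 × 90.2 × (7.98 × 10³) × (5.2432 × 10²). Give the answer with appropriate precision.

2.42 × 10⁷

0.064076 × 90.2 × (7.98 × 10³) × (5.2432 × 10²) = 24182502.7394…
Multiplication/division keeps the fewest significant figures: 0.064076 → 5 s.f., 90.2 → 3 s.f., 7.98 × 10³ → 3 s.f., 5.2432 × 10² → 5 s.f.; limit is 3.
Rounded to 3 significant figures: 2.42 × 10⁷.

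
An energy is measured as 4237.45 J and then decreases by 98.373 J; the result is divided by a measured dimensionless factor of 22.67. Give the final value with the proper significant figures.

182.6 J

4237.45 J − 98.373 J = 4139.077 J; the difference is limited to 2 decimal places (6 s.f.).
Carrying full precision, 4139.077 ÷ 22.67 = 182.579488311… J; 22.67 has 4 s.f., so the result keeps min(6, 4) = 4 s.f.
Rounded to 4 significant figures: 182.6 J.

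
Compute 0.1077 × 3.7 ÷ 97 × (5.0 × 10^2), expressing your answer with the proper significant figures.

2.1

0.1077 × 3.7 ÷ 97 × (5.0 × 10^2) = 2.05407216495…
Multiplication/division keeps the fewest significant figures: 0.1077 → 4 s.f., 3.7 → 2 s.f., 97 → 2 s.f., 5.0 × 10^2 → 2 s.f.; limit is 2.
Rounded to 2 significant figures: 2.1.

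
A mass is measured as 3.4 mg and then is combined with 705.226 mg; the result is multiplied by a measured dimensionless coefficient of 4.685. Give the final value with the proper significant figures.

3.4 mg + 705.226 mg = 708.626 mg; the sum is limited to 1 decimal place (4 s.f.).
Carrying full precision, 708.626 × 4.685 = 3319.91281 mg; 4.685 has 4 s.f., so the result keeps min(4, 4) = 4 s.f.
Rounded to 4 significant figures: 3320. mg.

3320. mg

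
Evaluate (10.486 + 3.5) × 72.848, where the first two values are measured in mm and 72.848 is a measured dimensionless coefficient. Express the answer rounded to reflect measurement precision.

1.02 × 10³ mm

10.486 mm + 3.5 mm = 13.986 mm; the sum is limited to 1 decimal place (3 s.f.).
Carrying full precision, 13.986 × 72.848 = 1018.852128 mm; 72.848 has 5 s.f., so the result keeps min(3, 5) = 3 s.f.
Rounded to 3 significant figures: 1.02 × 10³ mm.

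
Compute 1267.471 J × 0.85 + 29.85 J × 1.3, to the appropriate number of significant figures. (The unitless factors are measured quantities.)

1267.471 × 0.85 = 1077.35035 → 1.1 × 10³ J (2 s.f., last digit at the 10^2 place).
29.85 × 1.3 = 38.805 → 39 J (2 s.f., last digit at the 10^0 place).
Sum: 1116.15535 J; keep the coarser place, 10^2.
Result: 1.1 × 10³ J.

1.1 × 10³ J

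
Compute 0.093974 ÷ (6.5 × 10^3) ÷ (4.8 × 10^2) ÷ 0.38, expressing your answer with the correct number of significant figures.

0.093974 ÷ (6.5 × 10^3) ÷ (4.8 × 10^2) ÷ 0.38 = 7.92628205128 × 10^-8…
Multiplication/division keeps the fewest significant figures: 0.093974 → 5 s.f., 6.5 × 10^3 → 2 s.f., 4.8 × 10^2 → 2 s.f., 0.38 → 2 s.f.; limit is 2.
Rounded to 2 significant figures: 7.9 × 10^-8.

7.9 × 10^-8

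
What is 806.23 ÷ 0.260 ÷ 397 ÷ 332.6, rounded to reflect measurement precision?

806.23 ÷ 0.260 ÷ 397 ÷ 332.6 = 0.0234840423394…
Multiplication/division keeps the fewest significant figures: 806.23 → 5 s.f., 0.260 → 3 s.f., 397 → 3 s.f., 332.6 → 4 s.f.; limit is 3.
Rounded to 3 significant figures: 0.0235.

0.0235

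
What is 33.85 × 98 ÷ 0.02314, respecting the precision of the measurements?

1.4 × 10⁵

33.85 × 98 ÷ 0.02314 = 143357.821953…
Multiplication/division keeps the fewest significant figures: 33.85 → 4 s.f., 98 → 2 s.f., 0.02314 → 4 s.f.; limit is 2.
Rounded to 2 significant figures: 1.4 × 10⁵.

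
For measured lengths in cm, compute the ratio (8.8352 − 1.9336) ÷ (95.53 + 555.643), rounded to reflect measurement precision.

8.8352 − 1.9336 = 6.9016, limited to 4 d.p. → 5 s.f.; 95.53 + 555.643 = 651.173, limited to 2 d.p. → 5 s.f.
Carrying full precision, 6.9016 ÷ 651.173 = 0.0105987195415…; keep min(5, 5) = 5 s.f.
Rounded to 5 significant figures: 0.010599.

0.010599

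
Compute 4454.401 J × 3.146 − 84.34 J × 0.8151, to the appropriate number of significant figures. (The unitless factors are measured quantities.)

4454.401 × 3.146 = 14013.545546 → 1.401 × 10⁴ J (4 s.f., last digit at the 10^1 place).
84.34 × 0.8151 = 68.745534 → 68.75 J (4 s.f., last digit at the 10^-2 place).
Difference: 13944.800012 J; keep the coarser place, 10^1.
Result: 1.394 × 10⁴ J.

1.394 × 10⁴ J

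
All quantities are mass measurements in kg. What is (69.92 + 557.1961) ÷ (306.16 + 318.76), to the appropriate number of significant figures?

69.92 + 557.1961 = 627.1161, limited to 2 d.p. → 5 s.f.; 306.16 + 318.76 = 624.92, limited to 2 d.p. → 5 s.f.
Carrying full precision, 627.1161 ÷ 624.92 = 1.00351420982…; keep min(5, 5) = 5 s.f.
Rounded to 5 significant figures: 1.0035.

1.0035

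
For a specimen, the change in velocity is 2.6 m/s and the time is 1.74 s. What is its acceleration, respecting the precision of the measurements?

acceleration = 2.6 m/s ÷ 1.74 s = 1.49425287356… m/s².
2.6 has 2 significant figures; 1.74 has 3.
Division/multiplication keeps the fewest: 2 significant figures.
Rounded: 1.5 m/s².

1.5 m/s²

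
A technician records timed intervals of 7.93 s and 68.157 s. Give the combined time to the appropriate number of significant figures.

7.93 s + 68.157 s = 76.087 s.
Addition/subtraction keeps the fewest decimal places: 7.93 → 2 decimal places, 68.157 → 3 decimal places; limit is 2.
Rounded to 2 decimal places: 76.09 s.

76.09 s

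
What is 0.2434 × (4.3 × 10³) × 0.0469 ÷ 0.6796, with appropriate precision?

0.2434 × (4.3 × 10³) × 0.0469 ÷ 0.6796 = 72.2284844026…
Multiplication/division keeps the fewest significant figures: 0.2434 → 4 s.f., 4.3 × 10³ → 2 s.f., 0.0469 → 3 s.f., 0.6796 → 4 s.f.; limit is 2.
Rounded to 2 significant figures: 72.

72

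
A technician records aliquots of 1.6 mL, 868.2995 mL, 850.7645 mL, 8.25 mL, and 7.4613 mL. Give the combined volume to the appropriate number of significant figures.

1.6 mL + 868.2995 mL + 850.7645 mL + 8.25 mL + 7.4613 mL = 1736.3753 mL.
Addition/subtraction keeps the fewest decimal places: 1.6 → 1 decimal place, 868.2995 → 4 decimal places, 850.7645 → 4 decimal places, 8.25 → 2 decimal places, 7.4613 → 4 decimal places; limit is 1.
Rounded to 1 decimal place: 1.7364 × 10³ mL.

1.7364 × 10³ mL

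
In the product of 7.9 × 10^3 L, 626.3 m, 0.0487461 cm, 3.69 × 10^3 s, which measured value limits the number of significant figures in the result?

7.9 × 10^3 L → 2 s.f.; 626.3 m → 4 s.f.; 0.0487461 cm → 6 s.f.; 3.69 × 10^3 s → 3 s.f.
The fewest is 2 significant figures, from 7.9 × 10^3 L.

7.9 × 10^3 L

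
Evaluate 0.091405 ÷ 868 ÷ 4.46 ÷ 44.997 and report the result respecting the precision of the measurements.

5.25 × 10⁻⁷

0.091405 ÷ 868 ÷ 4.46 ÷ 44.997 = 5.24725064078 × 10^-7…
Multiplication/division keeps the fewest significant figures: 0.091405 → 5 s.f., 868 → 3 s.f., 4.46 → 3 s.f., 44.997 → 5 s.f.; limit is 3.
Rounded to 3 significant figures: 5.25 × 10⁻⁷.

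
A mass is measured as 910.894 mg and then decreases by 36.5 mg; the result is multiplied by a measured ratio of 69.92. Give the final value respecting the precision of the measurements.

910.894 mg − 36.5 mg = 874.394 mg; the difference is limited to 1 decimal place (4 s.f.).
Carrying full precision, 874.394 × 69.92 = 61137.62848 mg; 69.92 has 4 s.f., so the result keeps min(4, 4) = 4 s.f.
Rounded to 4 significant figures: 6.114 × 10⁴ mg.

6.114 × 10⁴ mg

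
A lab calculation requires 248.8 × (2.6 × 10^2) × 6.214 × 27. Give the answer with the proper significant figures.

248.8 × (2.6 × 10^2) × 6.214 × 27 = 10853223.264
Multiplication/division keeps the fewest significant figures: 248.8 → 4 s.f., 2.6 × 10^2 → 2 s.f., 6.214 → 4 s.f., 27 → 2 s.f.; limit is 2.
Rounded to 2 significant figures: 1.1 × 10^7.

1.1 × 10^7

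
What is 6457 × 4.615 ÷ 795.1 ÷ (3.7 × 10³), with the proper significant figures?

0.010

6457 × 4.615 ÷ 795.1 ÷ (3.7 × 10³) = 0.0101292902134…
Multiplication/division keeps the fewest significant figures: 6457 → 4 s.f., 4.615 → 4 s.f., 795.1 → 4 s.f., 3.7 × 10³ → 2 s.f.; limit is 2.
Rounded to 2 significant figures: 0.010.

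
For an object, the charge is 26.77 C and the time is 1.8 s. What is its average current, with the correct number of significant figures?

15 A

average current = 26.77 C ÷ 1.8 s = 14.8722222222… A.
26.77 has 4 significant figures; 1.8 has 2.
Division/multiplication keeps the fewest: 2 significant figures.
Rounded: 15 A.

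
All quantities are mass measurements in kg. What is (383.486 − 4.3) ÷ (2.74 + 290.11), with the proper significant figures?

1.295

383.486 − 4.3 = 379.186, limited to 1 d.p. → 4 s.f.; 2.74 + 290.11 = 292.85, limited to 2 d.p. → 5 s.f.
Carrying full precision, 379.186 ÷ 292.85 = 1.29481304422…; keep min(4, 5) = 4 s.f.
Rounded to 4 significant figures: 1.295.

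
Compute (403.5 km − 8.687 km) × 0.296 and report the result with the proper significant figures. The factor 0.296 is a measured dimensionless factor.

117 km

403.5 km − 8.687 km = 394.813 km; the difference is limited to 1 decimal place (4 s.f.).
Carrying full precision, 394.813 × 0.296 = 116.864648 km; 0.296 has 3 s.f., so the result keeps min(4, 3) = 3 s.f.
Rounded to 3 significant figures: 117 km.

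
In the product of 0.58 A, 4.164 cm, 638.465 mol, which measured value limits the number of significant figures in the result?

0.58 A → 2 s.f.; 4.164 cm → 4 s.f.; 638.465 mol → 6 s.f.
The fewest is 2 significant figures, from 0.58 A.

0.58 A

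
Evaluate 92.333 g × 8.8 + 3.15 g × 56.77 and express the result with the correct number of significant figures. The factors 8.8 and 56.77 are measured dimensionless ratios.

92.333 × 8.8 = 812.5304 → 8.1 × 10² g (2 s.f., last digit at the 10^1 place).
3.15 × 56.77 = 178.8255 → 179 g (3 s.f., last digit at the 10^0 place).
Sum: 991.3559 g; keep the coarser place, 10^1.
Result: 9.9 × 10² g.

9.9 × 10² g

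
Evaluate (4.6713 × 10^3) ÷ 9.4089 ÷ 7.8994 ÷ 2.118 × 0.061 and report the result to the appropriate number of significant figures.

1.8

(4.6713 × 10^3) ÷ 9.4089 ÷ 7.8994 ÷ 2.118 × 0.061 = 1.81012547388…
Multiplication/division keeps the fewest significant figures: 4.6713 × 10^3 → 5 s.f., 9.4089 → 5 s.f., 7.8994 → 5 s.f., 2.118 → 4 s.f., 0.061 → 2 s.f.; limit is 2.
Rounded to 2 significant figures: 1.8.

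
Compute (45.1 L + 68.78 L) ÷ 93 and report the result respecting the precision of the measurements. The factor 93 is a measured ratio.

45.1 L + 68.78 L = 113.88 L; the sum is limited to 1 decimal place (4 s.f.).
Carrying full precision, 113.88 ÷ 93 = 1.22451612903… L; 93 has 2 s.f., so the result keeps min(4, 2) = 2 s.f.
Rounded to 2 significant figures: 1.2 L.

1.2 L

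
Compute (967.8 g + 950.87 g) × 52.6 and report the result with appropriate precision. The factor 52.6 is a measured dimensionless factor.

1.01 × 10^5 g

967.8 g + 950.87 g = 1918.67 g; the sum is limited to 1 decimal place (5 s.f.).
Carrying full precision, 1918.67 × 52.6 = 100922.042 g; 52.6 has 3 s.f., so the result keeps min(5, 3) = 3 s.f.
Rounded to 3 significant figures: 1.01 × 10^5 g.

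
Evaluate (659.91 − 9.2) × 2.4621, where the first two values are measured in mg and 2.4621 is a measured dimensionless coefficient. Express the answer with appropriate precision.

1602 mg

659.91 mg − 9.2 mg = 650.71 mg; the difference is limited to 1 decimal place (4 s.f.).
Carrying full precision, 650.71 × 2.4621 = 1602.113091 mg; 2.4621 has 5 s.f., so the result keeps min(4, 5) = 4 s.f.
Rounded to 4 significant figures: 1602 mg.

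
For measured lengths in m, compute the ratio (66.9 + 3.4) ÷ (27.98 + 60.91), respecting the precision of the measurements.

0.791

66.9 + 3.4 = 70.3, limited to 1 d.p. → 3 s.f.; 27.98 + 60.91 = 88.89, limited to 2 d.p. → 4 s.f.
Carrying full precision, 70.3 ÷ 88.89 = 0.790865114186…; keep min(3, 4) = 3 s.f.
Rounded to 3 significant figures: 0.791.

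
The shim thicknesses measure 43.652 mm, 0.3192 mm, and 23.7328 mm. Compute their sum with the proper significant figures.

67.704 mm

43.652 mm + 0.3192 mm + 23.7328 mm = 67.7040 mm.
Addition/subtraction keeps the fewest decimal places: 43.652 → 3 decimal places, 0.3192 → 4 decimal places, 23.7328 → 4 decimal places; limit is 3.
Rounded to 3 decimal places: 67.704 mm.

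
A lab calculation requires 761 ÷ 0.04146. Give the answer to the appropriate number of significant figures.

761 ÷ 0.04146 = 18355.0410034…
Multiplication/division keeps the fewest significant figures: 761 → 3 s.f., 0.04146 → 4 s.f.; limit is 3.
Rounded to 3 significant figures: 1.84 × 10^4.

1.84 × 10^4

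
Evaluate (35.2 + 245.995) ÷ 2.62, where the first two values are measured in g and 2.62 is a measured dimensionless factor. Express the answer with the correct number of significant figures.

107 g

35.2 g + 245.995 g = 281.195 g; the sum is limited to 1 decimal place (4 s.f.).
Carrying full precision, 281.195 ÷ 2.62 = 107.326335878… g; 2.62 has 3 s.f., so the result keeps min(4, 3) = 3 s.f.
Rounded to 3 significant figures: 107 g.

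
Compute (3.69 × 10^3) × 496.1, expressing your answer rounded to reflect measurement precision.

(3.69 × 10^3) × 496.1 = 1830609
Multiplication/division keeps the fewest significant figures: 3.69 × 10^3 → 3 s.f., 496.1 → 4 s.f.; limit is 3.
Rounded to 3 significant figures: 1.83 × 10^6.

1.83 × 10^6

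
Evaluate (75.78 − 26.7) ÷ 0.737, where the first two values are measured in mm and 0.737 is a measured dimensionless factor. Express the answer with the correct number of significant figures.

66.6 mm

75.78 mm − 26.7 mm = 49.08 mm; the difference is limited to 1 decimal place (3 s.f.).
Carrying full precision, 49.08 ÷ 0.737 = 66.5943012212… mm; 0.737 has 3 s.f., so the result keeps min(3, 3) = 3 s.f.
Rounded to 3 significant figures: 66.6 mm.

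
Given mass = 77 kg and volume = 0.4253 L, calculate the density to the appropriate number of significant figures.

density = 77 kg ÷ 0.4253 L = 181.048671526… kg/L.
77 has 2 significant figures; 0.4253 has 4.
Division/multiplication keeps the fewest: 2 significant figures.
Rounded: 1.8 × 10² kg/L.

1.8 × 10² kg/L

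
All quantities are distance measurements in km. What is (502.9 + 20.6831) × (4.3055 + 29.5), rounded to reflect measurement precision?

1.77 × 10^4 km²

502.9 + 20.6831 = 523.5831, limited to 1 d.p. → 4 s.f.; 4.3055 + 29.5 = 33.8055, limited to 1 d.p. → 3 s.f.
Carrying full precision, 523.5831 × 33.8055 = 17699.988487…; keep min(4, 3) = 3 s.f.
Rounded to 3 significant figures: 1.77 × 10^4 km².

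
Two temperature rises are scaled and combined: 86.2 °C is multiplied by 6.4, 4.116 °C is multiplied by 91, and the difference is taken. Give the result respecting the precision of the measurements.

1.8 × 10² °C

86.2 × 6.4 = 551.68 → 5.5 × 10² °C (2 s.f., last digit at the 10^1 place).
4.116 × 91 = 374.556 → 3.7 × 10² °C (2 s.f., last digit at the 10^1 place).
Difference: 177.124 °C; keep the coarser place, 10^1.
Result: 1.8 × 10² °C.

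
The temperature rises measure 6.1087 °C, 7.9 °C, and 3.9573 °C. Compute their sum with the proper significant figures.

18.0 °C

6.1087 °C + 7.9 °C + 3.9573 °C = 17.9660 °C.
Addition/subtraction keeps the fewest decimal places: 6.1087 → 4 decimal places, 7.9 → 1 decimal place, 3.9573 → 4 decimal places; limit is 1.
Rounded to 1 decimal place: 18.0 °C.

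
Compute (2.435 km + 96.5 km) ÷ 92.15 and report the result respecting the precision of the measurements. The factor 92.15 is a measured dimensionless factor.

2.435 km + 96.5 km = 98.935 km; the sum is limited to 1 decimal place (3 s.f.).
Carrying full precision, 98.935 ÷ 92.15 = 1.07362995117… km; 92.15 has 4 s.f., so the result keeps min(3, 4) = 3 s.f.
Rounded to 3 significant figures: 1.07 km.

1.07 km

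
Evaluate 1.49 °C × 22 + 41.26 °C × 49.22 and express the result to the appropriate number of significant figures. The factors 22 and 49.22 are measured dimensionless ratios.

1.49 × 22 = 32.78 → 33 °C (2 s.f., last digit at the 10^0 place).
41.26 × 49.22 = 2030.8172 → 2031 °C (4 s.f., last digit at the 10^0 place).
Sum: 2063.5972 °C; keep the coarser place, 10^0.
Result: 2064 °C.

2064 °C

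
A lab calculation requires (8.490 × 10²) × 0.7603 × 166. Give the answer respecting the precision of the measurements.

1.07 × 10⁵

(8.490 × 10²) × 0.7603 × 166 = 107152.1202
Multiplication/division keeps the fewest significant figures: 8.490 × 10² → 4 s.f., 0.7603 → 4 s.f., 166 → 3 s.f.; limit is 3.
Rounded to 3 significant figures: 1.07 × 10⁵.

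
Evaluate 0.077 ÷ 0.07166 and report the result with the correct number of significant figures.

0.077 ÷ 0.07166 = 1.07451855987…
Multiplication/division keeps the fewest significant figures: 0.077 → 2 s.f., 0.07166 → 4 s.f.; limit is 2.
Rounded to 2 significant figures: 1.1.

1.1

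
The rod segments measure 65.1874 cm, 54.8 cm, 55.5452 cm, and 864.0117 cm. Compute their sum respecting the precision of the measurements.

1039.5 cm

65.1874 cm + 54.8 cm + 55.5452 cm + 864.0117 cm = 1039.5443 cm.
Addition/subtraction keeps the fewest decimal places: 65.1874 → 4 decimal places, 54.8 → 1 decimal place, 55.5452 → 4 decimal places, 864.0117 → 4 decimal places; limit is 1.
Rounded to 1 decimal place: 1039.5 cm.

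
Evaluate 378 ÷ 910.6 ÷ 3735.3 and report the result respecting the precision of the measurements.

1.11 × 10⁻⁴

378 ÷ 910.6 ÷ 3735.3 = 0.000111131881209…
Multiplication/division keeps the fewest significant figures: 378 → 3 s.f., 910.6 → 4 s.f., 3735.3 → 5 s.f.; limit is 3.
Rounded to 3 significant figures: 1.11 × 10⁻⁴.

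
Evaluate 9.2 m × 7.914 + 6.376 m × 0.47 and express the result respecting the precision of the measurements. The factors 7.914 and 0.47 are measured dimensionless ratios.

9.2 × 7.914 = 72.8088 → 73 m (2 s.f., last digit at the 10^0 place).
6.376 × 0.47 = 2.99672 → 3.0 m (2 s.f., last digit at the 10^-1 place).
Sum: 75.80552 m; keep the coarser place, 10^0.
Result: 76 m.

76 m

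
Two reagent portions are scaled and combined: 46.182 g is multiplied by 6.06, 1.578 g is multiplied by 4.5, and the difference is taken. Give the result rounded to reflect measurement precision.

46.182 × 6.06 = 279.86292 → 280. g (3 s.f., last digit at the 10^0 place).
1.578 × 4.5 = 7.101 → 7.1 g (2 s.f., last digit at the 10^-1 place).
Difference: 272.76192 g; keep the coarser place, 10^0.
Result: 273 g.

273 g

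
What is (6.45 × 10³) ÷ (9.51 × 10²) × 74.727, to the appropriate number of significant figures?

5.07 × 10²

(6.45 × 10³) ÷ (9.51 × 10²) × 74.727 = 506.823501577…
Multiplication/division keeps the fewest significant figures: 6.45 × 10³ → 3 s.f., 9.51 × 10² → 3 s.f., 74.727 → 5 s.f.; limit is 3.
Rounded to 3 significant figures: 5.07 × 10².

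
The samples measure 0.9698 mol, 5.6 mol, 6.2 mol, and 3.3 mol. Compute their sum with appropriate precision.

16.1 mol

0.9698 mol + 5.6 mol + 6.2 mol + 3.3 mol = 16.0698 mol.
Addition/subtraction keeps the fewest decimal places: 0.9698 → 4 decimal places, 5.6 → 1 decimal place, 6.2 → 1 decimal place, 3.3 → 1 decimal place; limit is 1.
Rounded to 1 decimal place: 16.1 mol.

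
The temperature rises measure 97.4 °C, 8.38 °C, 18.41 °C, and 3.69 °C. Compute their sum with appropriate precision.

97.4 °C + 8.38 °C + 18.41 °C + 3.69 °C = 127.88 °C.
Addition/subtraction keeps the fewest decimal places: 97.4 → 1 decimal place, 8.38 → 2 decimal places, 18.41 → 2 decimal places, 3.69 → 2 decimal places; limit is 1.
Rounded to 1 decimal place: 127.9 °C.

127.9 °C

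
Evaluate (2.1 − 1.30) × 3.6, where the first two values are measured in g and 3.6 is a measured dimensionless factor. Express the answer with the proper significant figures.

2.1 g − 1.30 g = 0.80 g; the difference is limited to 1 decimal place (1 s.f.).
Carrying full precision, 0.80 × 3.6 = 2.88 g; 3.6 has 2 s.f., so the result keeps min(1, 2) = 1 s.f.
Rounded to 1 significant figure: 3 g.

3 g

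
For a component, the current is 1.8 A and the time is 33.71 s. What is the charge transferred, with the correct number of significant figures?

charge transferred = 1.8 A × 33.71 s = 60.678 C.
1.8 has 2 significant figures; 33.71 has 4.
Division/multiplication keeps the fewest: 2 significant figures.
Rounded: 61 C.

61 C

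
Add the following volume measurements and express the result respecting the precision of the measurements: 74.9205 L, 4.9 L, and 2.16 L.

82.0 L

74.9205 L + 4.9 L + 2.16 L = 81.9805 L.
Addition/subtraction keeps the fewest decimal places: 74.9205 → 4 decimal places, 4.9 → 1 decimal place, 2.16 → 2 decimal places; limit is 1.
Rounded to 1 decimal place: 82.0 L.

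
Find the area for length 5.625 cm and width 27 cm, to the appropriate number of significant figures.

1.5 × 10² cm²

area = 5.625 cm × 27 cm = 151.875 cm².
5.625 has 4 significant figures; 27 has 2.
Division/multiplication keeps the fewest: 2 significant figures.
Rounded: 1.5 × 10² cm².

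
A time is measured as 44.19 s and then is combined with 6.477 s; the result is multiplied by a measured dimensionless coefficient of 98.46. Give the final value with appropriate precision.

44.19 s + 6.477 s = 50.667 s; the sum is limited to 2 decimal places (4 s.f.).
Carrying full precision, 50.667 × 98.46 = 4988.67282 s; 98.46 has 4 s.f., so the result keeps min(4, 4) = 4 s.f.
Rounded to 4 significant figures: 4989 s.

4989 s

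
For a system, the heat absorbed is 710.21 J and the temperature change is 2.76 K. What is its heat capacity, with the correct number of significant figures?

heat capacity = 710.21 J ÷ 2.76 K = 257.322463768… J/K.
710.21 has 5 significant figures; 2.76 has 3.
Division/multiplication keeps the fewest: 3 significant figures.
Rounded: 257 J/K.

257 J/K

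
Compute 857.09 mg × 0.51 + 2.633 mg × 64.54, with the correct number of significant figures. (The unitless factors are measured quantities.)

6.1 × 10^2 mg

857.09 × 0.51 = 437.1159 → 4.4 × 10^2 mg (2 s.f., last digit at the 10^1 place).
2.633 × 64.54 = 169.93382 → 1.699 × 10^2 mg (4 s.f., last digit at the 10^-1 place).
Sum: 607.04972 mg; keep the coarser place, 10^1.
Result: 6.1 × 10^2 mg.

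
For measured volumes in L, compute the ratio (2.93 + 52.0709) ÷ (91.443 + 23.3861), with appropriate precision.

0.4790

2.93 + 52.0709 = 55.0009, limited to 2 d.p. → 4 s.f.; 91.443 + 23.3861 = 114.8291, limited to 3 d.p. → 6 s.f.
Carrying full precision, 55.0009 ÷ 114.8291 = 0.478980502329…; keep min(4, 6) = 4 s.f.
Rounded to 4 significant figures: 0.4790.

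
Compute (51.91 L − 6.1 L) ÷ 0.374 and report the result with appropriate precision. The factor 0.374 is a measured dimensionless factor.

51.91 L − 6.1 L = 45.81 L; the difference is limited to 1 decimal place (3 s.f.).
Carrying full precision, 45.81 ÷ 0.374 = 122.486631016… L; 0.374 has 3 s.f., so the result keeps min(3, 3) = 3 s.f.
Rounded to 3 significant figures: 122 L.

122 L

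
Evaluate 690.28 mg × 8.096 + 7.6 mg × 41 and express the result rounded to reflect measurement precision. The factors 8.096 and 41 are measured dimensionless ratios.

5.90 × 10^3 mg

690.28 × 8.096 = 5588.50688 → 5589 mg (4 s.f., last digit at the 10^0 place).
7.6 × 41 = 311.6 → 3.1 × 10^2 mg (2 s.f., last digit at the 10^1 place).
Sum: 5900.10688 mg; keep the coarser place, 10^1.
Result: 5.90 × 10^3 mg.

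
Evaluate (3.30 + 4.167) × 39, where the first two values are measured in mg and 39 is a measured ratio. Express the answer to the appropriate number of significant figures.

3.30 mg + 4.167 mg = 7.467 mg; the sum is limited to 2 decimal places (3 s.f.).
Carrying full precision, 7.467 × 39 = 291.213 mg; 39 has 2 s.f., so the result keeps min(3, 2) = 2 s.f.
Rounded to 2 significant figures: 2.9 × 10^2 mg.

2.9 × 10^2 mg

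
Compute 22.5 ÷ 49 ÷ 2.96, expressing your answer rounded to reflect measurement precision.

0.16

22.5 ÷ 49 ÷ 2.96 = 0.155129619415…
Multiplication/division keeps the fewest significant figures: 22.5 → 3 s.f., 49 → 2 s.f., 2.96 → 3 s.f.; limit is 2.
Rounded to 2 significant figures: 0.16.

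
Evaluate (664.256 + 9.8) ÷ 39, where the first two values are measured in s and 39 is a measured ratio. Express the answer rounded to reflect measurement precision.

664.256 s + 9.8 s = 674.056 s; the sum is limited to 1 decimal place (4 s.f.).
Carrying full precision, 674.056 ÷ 39 = 17.2834871795… s; 39 has 2 s.f., so the result keeps min(4, 2) = 2 s.f.
Rounded to 2 significant figures: 17 s.

17 s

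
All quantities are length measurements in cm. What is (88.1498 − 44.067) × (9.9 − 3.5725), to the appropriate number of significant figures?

2.8 × 10^2 cm²

88.1498 − 44.067 = 44.0828, limited to 3 d.p. → 5 s.f.; 9.9 − 3.5725 = 6.3275, limited to 1 d.p. → 2 s.f.
Carrying full precision, 44.0828 × 6.3275 = 278.933917; keep min(5, 2) = 2 s.f.
Rounded to 2 significant figures: 2.8 × 10^2 cm².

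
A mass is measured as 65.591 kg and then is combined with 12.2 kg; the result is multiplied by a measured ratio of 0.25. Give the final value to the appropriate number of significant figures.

65.591 kg + 12.2 kg = 77.791 kg; the sum is limited to 1 decimal place (3 s.f.).
Carrying full precision, 77.791 × 0.25 = 19.44775 kg; 0.25 has 2 s.f., so the result keeps min(3, 2) = 2 s.f.
Rounded to 2 significant figures: 19 kg.

19 kg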